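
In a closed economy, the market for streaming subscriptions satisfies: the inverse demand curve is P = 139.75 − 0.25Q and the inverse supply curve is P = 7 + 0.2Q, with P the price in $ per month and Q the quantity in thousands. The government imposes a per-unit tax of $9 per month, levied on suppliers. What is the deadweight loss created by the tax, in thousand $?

Inverting to Q(P) form: Qd = 559 − 4P; Qs = 5P − 35.
Before the tax: set 559 − 4P = 5P − 35 → P* = $66, Q* = 295.
With the tax collected from suppliers, supply shifts: Qs = 5(P − 9) − 35.
Solving gives Q = 275 with buyers paying $71 and suppliers receiving $62 (the $9 wedge).
Quantity falls by |ΔQ| = |295 − 275| = 20.
DWL = ½ · t · |ΔQ| = ½ · 9 · 20 = $90.

Deadweight loss = $90 thousand.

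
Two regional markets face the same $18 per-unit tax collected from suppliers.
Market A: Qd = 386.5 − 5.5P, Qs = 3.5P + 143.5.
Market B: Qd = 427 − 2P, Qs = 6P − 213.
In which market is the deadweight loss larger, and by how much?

Market A: pre-tax P* = $27, Q* = 238; post-tax Q = 199.5; deadweight loss = $346.5.
Market B: pre-tax P* = $80, Q* = 267; post-tax Q = 240; deadweight loss = $243.
Difference: $346.5 vs $243 → market A is larger by $103.5.

Market A, by $103.5.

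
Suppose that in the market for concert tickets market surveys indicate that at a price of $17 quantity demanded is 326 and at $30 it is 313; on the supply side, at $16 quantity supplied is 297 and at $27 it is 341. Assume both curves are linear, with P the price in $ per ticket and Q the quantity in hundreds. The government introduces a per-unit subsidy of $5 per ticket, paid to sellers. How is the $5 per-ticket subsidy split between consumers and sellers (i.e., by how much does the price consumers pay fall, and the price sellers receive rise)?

Consumers gain $4 per ticket; sellers gain $1 per ticket.

Demand slope: (313 − 326)/(30 − 17) = -1, so Qd = 343 − P.
Supply slope: (341 − 297)/(27 − 16) = 4, so Qs = 4P + 233.
Before the subsidy: set 343 − P = 4P + 233 → P* = $22, Q* = 321.
With a per-unit subsidy paid to sellers, each receives P + 5 per unit sold, so supply becomes Qs = 4(P + 5) + 233.
Solving gives Q = 325 with consumers paying $18 and sellers receiving $23 (the $5 wedge).
Gain to consumers: $4; to sellers: $1. (They sum to $5.)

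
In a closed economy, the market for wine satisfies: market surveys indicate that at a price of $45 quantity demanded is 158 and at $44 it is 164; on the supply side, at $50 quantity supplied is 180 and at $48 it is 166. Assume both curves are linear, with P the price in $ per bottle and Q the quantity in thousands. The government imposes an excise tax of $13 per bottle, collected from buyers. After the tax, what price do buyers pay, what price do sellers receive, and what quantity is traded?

Demand slope: (164 − 158)/(44 − 45) = -6, so Qd = 428 − 6P.
Supply slope: (166 − 180)/(48 − 50) = 7, so Qs = 7P − 170.
Without the tax, 428 − 6P = 7P − 170 gives 13P = 598, so P* = $46 and Q* = 152.
With the tax collected from buyers, demand (in seller-price terms) shifts: Qd = 428 − 6(P + 13).
New equilibrium: buyers pay $53, sellers receive $40, Q = 110. (Wedge: Pb − Ps = 13.)
The less price-elastic side of the market bears the larger share of a per-unit tax.

Buyers pay $53; sellers receive $40; quantity = 110.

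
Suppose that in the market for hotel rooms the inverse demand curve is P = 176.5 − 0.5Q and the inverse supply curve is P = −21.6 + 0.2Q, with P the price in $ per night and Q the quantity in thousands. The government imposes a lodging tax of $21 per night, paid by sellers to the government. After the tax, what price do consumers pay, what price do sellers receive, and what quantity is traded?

Inverting to Q(P) form: Qd = 353 − 2P; Qs = 5P + 108.
Without the tax, 353 − 2P = 5P + 108 gives 7P = 245, so P* = $35 and Q* = 283.
With the tax collected from sellers, supply shifts: Qs = 5(P − 21) + 108.
Solving gives Q = 253 with consumers paying $50 and sellers receiving $29 (the $21 wedge).

Consumers pay $50; sellers receive $29; quantity = 253.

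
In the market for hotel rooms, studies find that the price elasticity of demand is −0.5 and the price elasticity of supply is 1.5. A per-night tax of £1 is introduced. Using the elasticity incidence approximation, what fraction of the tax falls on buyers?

Buyers' share ≈ 0.75.

Incidence ratio: buyers' share ≈ εs / (εs + |εd|) = 1.5 / (1.5 + 0.5) = 0.75.
Supply is the more elastic side, so buyers bear the larger share.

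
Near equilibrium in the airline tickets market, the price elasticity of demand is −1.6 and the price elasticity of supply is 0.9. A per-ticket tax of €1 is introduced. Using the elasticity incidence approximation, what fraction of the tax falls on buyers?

Incidence ratio: buyers' share ≈ εs / (εs + |εd|) = 0.9 / (0.9 + 1.6) = 0.36.
Supply is the less elastic side, so buyers bear the smaller share.

Buyers' share ≈ 0.36.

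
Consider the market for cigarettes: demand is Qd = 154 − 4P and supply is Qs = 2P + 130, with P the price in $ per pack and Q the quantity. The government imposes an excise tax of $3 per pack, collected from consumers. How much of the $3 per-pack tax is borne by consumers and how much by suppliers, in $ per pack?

Without the tax, 154 − 4P = 2P + 130 gives 6P = 24, so P* = $4 and Q* = 138.
With the tax collected from consumers, demand (in seller-price terms) shifts: Qd = 154 − 4(P + 3).
Solving gives Q = 134 with consumers paying $5 and suppliers receiving $2 (the $3 wedge).
Burden on consumers: $1; on suppliers: $2. (They sum to $3.)
The less price-elastic side of the market bears the larger share of a per-unit tax.

Consumers bear $1 per pack; suppliers bear $2 per pack.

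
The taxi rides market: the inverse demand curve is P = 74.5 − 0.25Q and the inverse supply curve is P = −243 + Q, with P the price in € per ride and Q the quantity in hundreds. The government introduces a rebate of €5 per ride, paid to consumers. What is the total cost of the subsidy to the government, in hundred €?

Inverting to Q(P) form: Qd = 298 − 4P; Qs = P + 243.
Without the subsidy, 298 − 4P = P + 243 gives 5P = 55, so P* = €11 and Q* = 254.
With a per-unit subsidy paid to consumers, each effectively pays P − 5, so demand becomes Qd = 298 − 4(P − 5).
New equilibrium: consumers pay €10, sellers receive €15, Q = 258. (Wedge: Pb − Ps = −5.)
Outlay = t · Q = 5 · 258 = €1290.

Government outlay = €1290 hundred.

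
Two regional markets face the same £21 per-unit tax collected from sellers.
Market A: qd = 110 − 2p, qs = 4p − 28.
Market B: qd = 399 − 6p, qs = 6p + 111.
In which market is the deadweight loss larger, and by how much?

Market B, by £367.5.

Market A: pre-tax p* = £23, q* = 64; post-tax q = 36; deadweight loss = £294.
Market B: pre-tax p* = £24, q* = 255; post-tax q = 192; deadweight loss = £661.5.
Difference: £294 vs £661.5 → market B is larger by £367.5.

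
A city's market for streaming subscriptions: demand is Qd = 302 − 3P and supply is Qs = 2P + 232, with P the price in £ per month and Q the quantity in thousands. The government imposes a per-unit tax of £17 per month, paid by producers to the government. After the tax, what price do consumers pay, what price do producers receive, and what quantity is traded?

Consumers pay £20.8; producers receive £3.8; quantity = 239.6.

Before the tax: set 302 − 3P = 2P + 232 → P* = £14, Q* = 260.
With the tax collected from producers, supply shifts: Qs = 2(P − 17) + 232.
Solving gives Q = 239.6 with consumers paying £20.8 and producers receiving £3.8 (the £17 wedge).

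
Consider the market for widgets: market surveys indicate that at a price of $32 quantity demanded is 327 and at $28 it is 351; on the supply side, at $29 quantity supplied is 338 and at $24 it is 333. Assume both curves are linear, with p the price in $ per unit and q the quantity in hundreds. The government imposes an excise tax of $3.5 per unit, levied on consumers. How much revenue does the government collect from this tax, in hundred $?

Demand slope: (351 − 327)/(28 − 32) = -6, so qd = 519 − 6p.
Supply slope: (333 − 338)/(24 − 29) = 1, so qs = p + 309.
Before the tax: set 519 − 6p = p + 309 → p* = $30, q* = 339.
With the tax collected from consumers, demand (in seller-price terms) shifts: qd = 519 − 6(p + 3.5).
New equilibrium: consumers pay $30.5, suppliers receive $27, q = 336. (Wedge: pb − ps = 3.5.)
Revenue = t · Q = 3.5 · 336 = $1176.

Tax revenue = $1176 hundred.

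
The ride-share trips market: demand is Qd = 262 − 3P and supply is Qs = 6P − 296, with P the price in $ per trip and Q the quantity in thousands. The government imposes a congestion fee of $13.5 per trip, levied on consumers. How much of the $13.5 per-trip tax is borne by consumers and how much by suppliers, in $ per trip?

Consumers bear $9 per trip; suppliers bear $4.5 per trip.

Without the tax, 262 − 3P = 6P − 296 gives 9P = 558, so P* = $62 and Q* = 76.
With the tax collected from consumers, demand (in seller-price terms) shifts: Qd = 262 − 3(P + 13.5).
Solving gives Q = 49 with consumers paying $71 and suppliers receiving $57.5 (the $13.5 wedge).
Burden on consumers: $9; on suppliers: $4.5. (They sum to $13.5.)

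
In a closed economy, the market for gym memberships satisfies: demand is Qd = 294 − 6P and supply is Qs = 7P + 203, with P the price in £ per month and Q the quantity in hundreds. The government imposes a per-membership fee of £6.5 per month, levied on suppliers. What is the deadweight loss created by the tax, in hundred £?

Without the tax, 294 − 6P = 7P + 203 gives 13P = 91, so P* = £7 and Q* = 252.
With the tax collected from suppliers, supply shifts: Qs = 7(P − 6.5) + 203.
New equilibrium: consumers pay £10.5, suppliers receive £4, Q = 231. (Wedge: Pb − Ps = 6.5.)
Quantity falls by |ΔQ| = |252 − 231| = 21.
DWL = ½ · t · |ΔQ| = ½ · 6.5 · 21 = £68.25.

Deadweight loss = £68.25 hundred.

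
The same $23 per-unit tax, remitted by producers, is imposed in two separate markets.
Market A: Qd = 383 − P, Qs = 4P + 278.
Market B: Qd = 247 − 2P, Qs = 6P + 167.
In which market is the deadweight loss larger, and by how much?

Market B, by $185.15.

Market A: pre-tax P* = $21, Q* = 362; post-tax Q = 343.6; deadweight loss = $211.6.
Market B: pre-tax P* = $10, Q* = 227; post-tax Q = 192.5; deadweight loss = $396.75.
Difference: $211.6 vs $396.75 → market B is larger by $185.15.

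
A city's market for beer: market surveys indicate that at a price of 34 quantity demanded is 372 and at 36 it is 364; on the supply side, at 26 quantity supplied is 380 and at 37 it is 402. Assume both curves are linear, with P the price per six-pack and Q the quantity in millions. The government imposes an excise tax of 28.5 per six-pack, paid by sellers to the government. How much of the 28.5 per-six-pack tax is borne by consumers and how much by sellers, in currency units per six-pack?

Demand slope: (364 − 372)/(36 − 34) = -4, so Qd = 508 − 4P.
Supply slope: (402 − 380)/(37 − 26) = 2, so Qs = 2P + 328.
Before the tax: set 508 − 4P = 2P + 328 → P* = 30, Q* = 388.
With the tax collected from sellers, supply shifts: Qs = 2(P − 28.5) + 328.
Solving gives Q = 350 with consumers paying 39.5 and sellers receiving 11 (the 28.5 wedge).
Burden on consumers: 9.5; on sellers: 19. (They sum to 28.5.)
The less price-elastic side of the market bears the larger share of a per-unit tax.

Consumers bear 9.5 per six-pack; sellers bear 19 per six-pack.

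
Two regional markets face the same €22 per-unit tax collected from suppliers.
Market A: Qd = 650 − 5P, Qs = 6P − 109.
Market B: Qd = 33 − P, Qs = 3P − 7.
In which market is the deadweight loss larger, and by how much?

Market A: pre-tax P* = €69, Q* = 305; post-tax Q = 245; deadweight loss = €660.
Market B: pre-tax P* = €10, Q* = 23; post-tax Q = 6.5; deadweight loss = €181.5.
Difference: €660 vs €181.5 → market A is larger by €478.5.

Market A, by €478.5.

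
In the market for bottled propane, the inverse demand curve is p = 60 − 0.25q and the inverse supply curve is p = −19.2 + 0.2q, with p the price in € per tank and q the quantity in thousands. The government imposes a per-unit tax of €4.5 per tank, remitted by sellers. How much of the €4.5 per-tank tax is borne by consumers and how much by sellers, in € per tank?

Rewrite in direct form: qd = 240 − 4p and qs = 5p + 96.
Without the tax, 240 − 4p = 5p + 96 gives 9p = 144, so p* = €16 and q* = 176.
With the tax collected from sellers, supply shifts: qs = 5(p − 4.5) + 96.
New equilibrium: consumers pay €18.5, sellers receive €14, q = 166. (Wedge: pb − ps = 4.5.)
Burden on consumers: €2.5; on sellers: €2. (They sum to €4.5.)

Consumers bear €2.5 per tank; sellers bear €2 per tank.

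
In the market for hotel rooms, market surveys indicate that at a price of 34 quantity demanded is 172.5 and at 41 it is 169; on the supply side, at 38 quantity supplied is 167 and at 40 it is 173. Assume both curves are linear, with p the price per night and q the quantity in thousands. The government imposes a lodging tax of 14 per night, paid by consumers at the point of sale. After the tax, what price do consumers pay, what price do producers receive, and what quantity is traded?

Demand slope: (169 − 172.5)/(41 − 34) = -0.5, so qd = 189.5 − 0.5p.
Supply slope: (173 − 167)/(40 − 38) = 3, so qs = 3p + 53.
Without the tax, 189.5 − 0.5p = 3p + 53 gives 3.5p = 136.5, so p* = 39 and q* = 170.
With the tax collected from consumers, demand (in seller-price terms) shifts: qd = 189.5 − 0.5(p + 14).
Solving gives q = 164 with consumers paying 51 and producers receiving 37 (the 14 wedge).

Consumers pay 51; producers receive 37; quantity = 164.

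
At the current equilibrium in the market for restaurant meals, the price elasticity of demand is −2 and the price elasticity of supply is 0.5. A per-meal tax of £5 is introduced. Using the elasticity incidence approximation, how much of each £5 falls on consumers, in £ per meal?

Incidence ratio: consumers' share ≈ εs / (εs + |εd|) = 0.5 / (0.5 + 2) = 0.2.
So consumers bear ≈ 0.2 × £5 = £1; sellers bear £4.

Consumers bear ≈ £1 per meal.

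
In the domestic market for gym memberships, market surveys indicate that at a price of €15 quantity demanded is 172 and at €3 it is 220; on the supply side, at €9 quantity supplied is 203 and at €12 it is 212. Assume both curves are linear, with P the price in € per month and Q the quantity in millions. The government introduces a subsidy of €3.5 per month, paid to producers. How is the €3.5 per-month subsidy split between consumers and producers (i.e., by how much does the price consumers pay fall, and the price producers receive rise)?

Demand slope: (220 − 172)/(3 − 15) = -4, so Qd = 232 − 4P.
Supply slope: (212 − 203)/(12 − 9) = 3, so Qs = 3P + 176.
Before the subsidy: set 232 − 4P = 3P + 176 → P* = €8, Q* = 200.
With a per-unit subsidy paid to producers, each receives P + 3.5 per unit sold, so supply becomes Qs = 3(P + 3.5) + 176.
Solving gives Q = 206 with consumers paying €6.5 and producers receiving €10 (the €3.5 wedge).
Gain to consumers: €1.5; to producers: €2. (They sum to €3.5.)

Consumers gain €1.5 per month; producers gain €2 per month.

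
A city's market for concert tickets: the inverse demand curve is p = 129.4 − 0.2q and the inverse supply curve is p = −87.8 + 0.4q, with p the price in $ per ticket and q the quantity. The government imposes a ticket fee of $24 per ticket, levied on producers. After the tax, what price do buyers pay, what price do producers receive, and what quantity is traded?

Inverting to q(p) form: qd = 647 − 5p; qs = 2.5p + 219.5.
Before the tax: set 647 − 5p = 2.5p + 219.5 → p* = $57, q* = 362.
With the tax collected from producers, supply shifts: qs = 2.5(p − 24) + 219.5.
Solving gives q = 322 with buyers paying $65 and producers receiving $41 (the $24 wedge).
The less price-elastic side of the market bears the larger share of a per-unit tax.

Buyers pay $65; producers receive $41; quantity = 322.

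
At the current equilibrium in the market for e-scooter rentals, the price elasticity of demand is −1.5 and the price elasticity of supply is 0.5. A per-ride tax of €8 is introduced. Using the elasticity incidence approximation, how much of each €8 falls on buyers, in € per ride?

Incidence ratio: buyers' share ≈ εs / (εs + |εd|) = 0.5 / (0.5 + 1.5) = 0.25.
So buyers bear ≈ 0.25 × €8 = €2; suppliers bear €6.

Buyers bear ≈ €2 per ride.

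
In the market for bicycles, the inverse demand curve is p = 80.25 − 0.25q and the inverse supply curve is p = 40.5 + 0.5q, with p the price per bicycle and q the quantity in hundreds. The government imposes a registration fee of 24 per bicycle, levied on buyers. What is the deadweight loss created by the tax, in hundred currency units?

Inverting to q(p) form: qd = 321 − 4p; qs = 2p − 81.
Without the tax, 321 − 4p = 2p − 81 gives 6p = 402, so p* = 67 and q* = 53.
With the tax collected from buyers, demand (in seller-price terms) shifts: qd = 321 − 4(p + 24).
New equilibrium: buyers pay 75, producers receive 51, q = 21. (Wedge: pb − ps = 24.)
Quantity falls by |ΔQ| = |53 − 21| = 32.
DWL = ½ · t · |ΔQ| = ½ · 24 · 32 = 384.

Deadweight loss = 384 hundred.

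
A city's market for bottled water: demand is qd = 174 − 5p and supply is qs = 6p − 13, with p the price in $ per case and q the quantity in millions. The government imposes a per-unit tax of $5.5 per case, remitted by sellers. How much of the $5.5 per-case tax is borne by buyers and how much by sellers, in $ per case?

Buyers bear $3 per case; sellers bear $2.5 per case.

Before the tax: set 174 − 5p = 6p − 13 → p* = $17, q* = 89.
With the tax collected from sellers, supply shifts: qs = 6(p − 5.5) − 13.
New equilibrium: buyers pay $20, sellers receive $14.5, q = 74. (Wedge: pb − ps = 5.5.)
Burden on buyers: $3; on sellers: $2.5. (They sum to $5.5.)
The less price-elastic side of the market bears the larger share of a per-unit tax.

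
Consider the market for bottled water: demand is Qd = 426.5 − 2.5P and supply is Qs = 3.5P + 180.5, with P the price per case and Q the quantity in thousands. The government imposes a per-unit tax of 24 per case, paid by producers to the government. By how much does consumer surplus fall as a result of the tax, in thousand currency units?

Consumer surplus falls by 4291 thousand.

Before the tax: set 426.5 − 2.5P = 3.5P + 180.5 → P* = 41, Q* = 324.
With the tax collected from producers, supply shifts: Qs = 3.5(P − 24) + 180.5.
Solving gives Q = 289 with buyers paying 55 and producers receiving 31 (the 24 wedge).
ΔCS is the trapezoid between Q = 289 and Q = 324 of height 14: ½ · (324 + 289) · 14 = 4291.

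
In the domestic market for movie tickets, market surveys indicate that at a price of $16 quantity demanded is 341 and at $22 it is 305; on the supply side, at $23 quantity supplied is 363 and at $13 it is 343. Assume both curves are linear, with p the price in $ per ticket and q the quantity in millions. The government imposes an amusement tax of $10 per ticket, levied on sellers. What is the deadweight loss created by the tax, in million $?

Deadweight loss = $75 million.

Demand slope: (305 − 341)/(22 − 16) = -6, so qd = 437 − 6p.
Supply slope: (343 − 363)/(13 − 23) = 2, so qs = 2p + 317.
Before the tax: set 437 − 6p = 2p + 317 → p* = $15, q* = 347.
With the tax collected from sellers, supply shifts: qs = 2(p − 10) + 317.
Solving gives q = 332 with consumers paying $17.5 and sellers receiving $7.5 (the $10 wedge).
Quantity falls by |ΔQ| = |347 − 332| = 15.
DWL = ½ · t · |ΔQ| = ½ · 10 · 15 = $75.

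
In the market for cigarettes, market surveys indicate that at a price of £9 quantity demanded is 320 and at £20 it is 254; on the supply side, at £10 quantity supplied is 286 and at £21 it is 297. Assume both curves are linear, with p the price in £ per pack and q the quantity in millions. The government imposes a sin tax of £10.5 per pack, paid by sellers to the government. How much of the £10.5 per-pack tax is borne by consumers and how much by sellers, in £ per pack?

Demand slope: (254 − 320)/(20 − 9) = -6, so qd = 374 − 6p.
Supply slope: (297 − 286)/(21 − 10) = 1, so qs = p + 276.
Before the tax: set 374 − 6p = p + 276 → p* = £14, q* = 290.
With the tax collected from sellers, supply shifts: qs = (p − 10.5) + 276.
Solving gives q = 281 with consumers paying £15.5 and sellers receiving £5 (the £10.5 wedge).
Burden on consumers: £1.5; on sellers: £9. (They sum to £10.5.)

Consumers bear £1.5 per pack; sellers bear £9 per pack.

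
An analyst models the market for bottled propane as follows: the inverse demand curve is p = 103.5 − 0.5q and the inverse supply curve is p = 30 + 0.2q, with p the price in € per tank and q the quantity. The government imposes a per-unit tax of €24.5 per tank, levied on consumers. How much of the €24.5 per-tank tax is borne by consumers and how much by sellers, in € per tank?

Rewrite in direct form: qd = 207 − 2p and qs = 5p − 150.
Before the tax: set 207 − 2p = 5p − 150 → p* = €51, q* = 105.
With the tax collected from consumers, demand (in seller-price terms) shifts: qd = 207 − 2(p + 24.5).
New equilibrium: consumers pay €68.5, sellers receive €44, q = 70. (Wedge: pb − ps = 24.5.)
Burden on consumers: €17.5; on sellers: €7. (They sum to €24.5.)

Consumers bear €17.5 per tank; sellers bear €7 per tank.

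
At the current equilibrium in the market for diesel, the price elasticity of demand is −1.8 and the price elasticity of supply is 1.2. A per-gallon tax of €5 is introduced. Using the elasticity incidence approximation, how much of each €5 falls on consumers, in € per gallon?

Incidence ratio: consumers' share ≈ εs / (εs + |εd|) = 1.2 / (1.2 + 1.8) = 0.4.
So consumers bear ≈ 0.4 × €5 = €2; producers bear €3.

Consumers bear ≈ €2 per gallon.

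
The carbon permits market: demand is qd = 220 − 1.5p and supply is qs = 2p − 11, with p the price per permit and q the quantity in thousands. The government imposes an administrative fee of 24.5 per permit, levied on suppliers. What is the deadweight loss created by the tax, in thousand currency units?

Deadweight loss = 257.25 thousand.

Before the tax: set 220 − 1.5p = 2p − 11 → p* = 66, q* = 121.
With the tax collected from suppliers, supply shifts: qs = 2(p − 24.5) − 11.
New equilibrium: consumers pay 80, suppliers receive 55.5, q = 100. (Wedge: pb − ps = 24.5.)
Quantity falls by |ΔQ| = |121 − 100| = 21.
DWL = ½ · t · |ΔQ| = ½ · 24.5 · 21 = 257.25.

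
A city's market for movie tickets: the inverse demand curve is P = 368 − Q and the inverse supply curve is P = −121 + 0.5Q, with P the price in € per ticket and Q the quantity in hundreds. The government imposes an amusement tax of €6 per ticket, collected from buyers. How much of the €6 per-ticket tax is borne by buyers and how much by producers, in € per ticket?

Inverting to Q(P) form: Qd = 368 − P; Qs = 2P + 242.
Before the tax: set 368 − P = 2P + 242 → P* = €42, Q* = 326.
With the tax collected from buyers, demand (in seller-price terms) shifts: Qd = 368 − (P + 6).
Solving gives Q = 322 with buyers paying €46 and producers receiving €40 (the €6 wedge).
Burden on buyers: €4; on producers: €2. (They sum to €6.)

Buyers bear €4 per ticket; producers bear €2 per ticket.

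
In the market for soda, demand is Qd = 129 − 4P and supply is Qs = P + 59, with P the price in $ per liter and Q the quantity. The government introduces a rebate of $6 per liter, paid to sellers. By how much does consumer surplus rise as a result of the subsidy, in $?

Consumer surplus rises by $90.48.

Without the subsidy, 129 − 4P = P + 59 gives 5P = 70, so P* = $14 and Q* = 73.
With a per-unit subsidy paid to sellers, each receives P + 6 per unit sold, so supply becomes Qs = (P + 6) + 59.
New equilibrium: buyers pay $12.8, sellers receive $18.8, Q = 77.8. (Wedge: Pb − Ps = −6.)
ΔCS is the trapezoid between Q = 77.8 and Q = 73 of height $1.2: ½ · (73 + 77.8) · 1.2 = $90.48.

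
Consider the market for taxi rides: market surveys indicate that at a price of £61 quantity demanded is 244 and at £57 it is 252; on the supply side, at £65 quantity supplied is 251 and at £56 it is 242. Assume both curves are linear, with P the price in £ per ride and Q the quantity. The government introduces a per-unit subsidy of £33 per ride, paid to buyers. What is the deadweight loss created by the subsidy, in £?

Deadweight loss = £363.

Demand slope: (252 − 244)/(57 − 61) = -2, so Qd = 366 − 2P.
Supply slope: (242 − 251)/(56 − 65) = 1, so Qs = P + 186.
Before the subsidy: set 366 − 2P = P + 186 → P* = £60, Q* = 246.
With a per-unit subsidy paid to buyers, each effectively pays P − 33, so demand becomes Qd = 366 − 2(P − 33).
Solving gives Q = 268 with buyers paying £49 and sellers receiving £82 (the £33 wedge).
Quantity rises by |ΔQ| = |246 − 268| = 22.
DWL = ½ · t · |ΔQ| = ½ · 33 · 22 = £363.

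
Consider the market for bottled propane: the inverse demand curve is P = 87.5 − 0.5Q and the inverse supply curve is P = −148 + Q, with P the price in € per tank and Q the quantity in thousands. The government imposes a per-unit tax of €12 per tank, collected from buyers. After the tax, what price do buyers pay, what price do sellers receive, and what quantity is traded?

Buyers pay €13; sellers receive €1; quantity = 149.

Rewrite in direct form: Qd = 175 − 2P and Qs = P + 148.
Before the tax: set 175 − 2P = P + 148 → P* = €9, Q* = 157.
With the tax collected from buyers, demand (in seller-price terms) shifts: Qd = 175 − 2(P + 12).
New equilibrium: buyers pay €13, sellers receive €1, Q = 149. (Wedge: Pb − Ps = 12.)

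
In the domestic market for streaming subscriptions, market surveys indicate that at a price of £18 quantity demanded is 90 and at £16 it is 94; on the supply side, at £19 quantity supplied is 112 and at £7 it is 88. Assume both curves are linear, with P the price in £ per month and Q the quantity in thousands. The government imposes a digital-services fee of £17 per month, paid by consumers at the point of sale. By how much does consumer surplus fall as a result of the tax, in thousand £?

Demand slope: (94 − 90)/(16 − 18) = -2, so Qd = 126 − 2P.
Supply slope: (88 − 112)/(7 − 19) = 2, so Qs = 2P + 74.
Before the tax: set 126 − 2P = 2P + 74 → P* = £13, Q* = 100.
With the tax collected from consumers, demand (in seller-price terms) shifts: Qd = 126 − 2(P + 17).
Solving gives Q = 83 with consumers paying £21.5 and sellers receiving £4.5 (the £17 wedge).
ΔCS is the trapezoid between Q = 83 and Q = 100 of height £8.5: ½ · (100 + 83) · 8.5 = £777.75.

Consumer surplus falls by £777.75 thousand.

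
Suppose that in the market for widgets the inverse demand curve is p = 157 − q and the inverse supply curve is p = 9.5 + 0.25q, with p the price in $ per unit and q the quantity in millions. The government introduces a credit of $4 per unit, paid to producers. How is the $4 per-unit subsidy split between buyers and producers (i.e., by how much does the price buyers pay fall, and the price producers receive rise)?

Buyers gain $3.2 per unit; producers gain $0.8 per unit.

Rewrite in direct form: qd = 157 − p and qs = 4p − 38.
Without the subsidy, 157 − p = 4p − 38 gives 5p = 195, so p* = $39 and q* = 118.
With a per-unit subsidy paid to producers, each receives p + 4 per unit sold, so supply becomes qs = 4(p + 4) − 38.
New equilibrium: buyers pay $35.8, producers receive $39.8, q = 121.2. (Wedge: pb − ps = −4.)
Gain to buyers: $3.2; to producers: $0.8. (They sum to $4.)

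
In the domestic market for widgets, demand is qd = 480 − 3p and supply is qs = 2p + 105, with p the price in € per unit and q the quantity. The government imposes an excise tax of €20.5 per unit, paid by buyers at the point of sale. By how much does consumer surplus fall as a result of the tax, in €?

Consumer surplus falls by €1990.14.

Before the tax: set 480 − 3p = 2p + 105 → p* = €75, q* = 255.
With the tax collected from buyers, demand (in seller-price terms) shifts: qd = 480 − 3(p + 20.5).
Solving gives q = 230.4 with buyers paying €83.2 and sellers receiving €62.7 (the €20.5 wedge).
ΔCS is the trapezoid between Q = 230.4 and Q = 255 of height €8.2: ½ · (255 + 230.4) · 8.2 = €1990.14.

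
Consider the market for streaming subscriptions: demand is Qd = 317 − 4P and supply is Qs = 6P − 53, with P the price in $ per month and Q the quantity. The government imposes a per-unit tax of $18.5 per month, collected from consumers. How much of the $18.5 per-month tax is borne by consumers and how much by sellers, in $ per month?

Without the tax, 317 − 4P = 6P − 53 gives 10P = 370, so P* = $37 and Q* = 169.
With the tax collected from consumers, demand (in seller-price terms) shifts: Qd = 317 − 4(P + 18.5).
New equilibrium: consumers pay $48.1, sellers receive $29.6, Q = 124.6. (Wedge: Pb − Ps = 18.5.)
Burden on consumers: $11.1; on sellers: $7.4. (They sum to $18.5.)
The less price-elastic side of the market bears the larger share of a per-unit tax.

Consumers bear $11.1 per month; sellers bear $7.4 per month.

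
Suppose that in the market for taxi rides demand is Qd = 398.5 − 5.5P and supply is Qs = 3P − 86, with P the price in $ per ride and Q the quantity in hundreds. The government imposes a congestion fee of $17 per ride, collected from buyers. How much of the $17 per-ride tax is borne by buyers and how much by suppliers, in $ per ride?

Before the tax: set 398.5 − 5.5P = 3P − 86 → P* = $57, Q* = 85.
With the tax collected from buyers, demand (in seller-price terms) shifts: Qd = 398.5 − 5.5(P + 17).
New equilibrium: buyers pay $63, suppliers receive $46, Q = 52. (Wedge: Pb − Ps = 17.)
Burden on buyers: $6; on suppliers: $11. (They sum to $17.)

Buyers bear $6 per ride; suppliers bear $11 per ride.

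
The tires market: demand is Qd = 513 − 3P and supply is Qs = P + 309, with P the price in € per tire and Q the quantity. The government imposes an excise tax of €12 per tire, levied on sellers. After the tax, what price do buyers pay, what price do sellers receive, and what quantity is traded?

Without the tax, 513 − 3P = P + 309 gives 4P = 204, so P* = €51 and Q* = 360.
With the tax collected from sellers, supply shifts: Qs = (P − 12) + 309.
Solving gives Q = 351 with buyers paying €54 and sellers receiving €42 (the €12 wedge).

Buyers pay €54; sellers receive €42; quantity = 351.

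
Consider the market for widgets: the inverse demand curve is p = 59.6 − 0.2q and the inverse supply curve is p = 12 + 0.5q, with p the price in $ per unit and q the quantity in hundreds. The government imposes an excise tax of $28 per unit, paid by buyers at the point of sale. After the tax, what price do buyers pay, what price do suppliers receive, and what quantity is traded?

Buyers pay $54; suppliers receive $26; quantity = 28.

Rewrite in direct form: qd = 298 − 5p and qs = 2p − 24.
Without the tax, 298 − 5p = 2p − 24 gives 7p = 322, so p* = $46 and q* = 68.
With the tax collected from buyers, demand (in seller-price terms) shifts: qd = 298 − 5(p + 28).
Solving gives q = 28 with buyers paying $54 and suppliers receiving $26 (the $28 wedge).
The less price-elastic side of the market bears the larger share of a per-unit tax.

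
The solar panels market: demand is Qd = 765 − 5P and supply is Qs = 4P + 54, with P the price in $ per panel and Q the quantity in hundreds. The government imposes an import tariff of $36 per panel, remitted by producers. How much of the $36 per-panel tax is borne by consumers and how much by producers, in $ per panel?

Consumers bear $16 per panel; producers bear $20 per panel.

Before the tax: set 765 − 5P = 4P + 54 → P* = $79, Q* = 370.
With the tax collected from producers, supply shifts: Qs = 4(P − 36) + 54.
New equilibrium: consumers pay $95, producers receive $59, Q = 290. (Wedge: Pb − Ps = 36.)
Burden on consumers: $16; on producers: $20. (They sum to $36.)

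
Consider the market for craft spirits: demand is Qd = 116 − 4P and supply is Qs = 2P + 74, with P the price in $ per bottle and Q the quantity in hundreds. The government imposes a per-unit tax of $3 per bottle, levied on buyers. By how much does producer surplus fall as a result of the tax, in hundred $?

Producer surplus falls by $172 hundred.

Without the tax, 116 − 4P = 2P + 74 gives 6P = 42, so P* = $7 and Q* = 88.
With the tax collected from buyers, demand (in seller-price terms) shifts: Qd = 116 − 4(P + 3).
New equilibrium: buyers pay $8, producers receive $5, Q = 84. (Wedge: Pb − Ps = 3.)
ΔPS is the trapezoid between Q = 84 and Q = 88 of height $2: ½ · (88 + 84) · 2 = $172.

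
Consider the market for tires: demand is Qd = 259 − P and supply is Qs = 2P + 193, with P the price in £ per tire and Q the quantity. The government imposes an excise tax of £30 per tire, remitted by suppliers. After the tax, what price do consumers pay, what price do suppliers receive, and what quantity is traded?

Before the tax: set 259 − P = 2P + 193 → P* = £22, Q* = 237.
With the tax collected from suppliers, supply shifts: Qs = 2(P − 30) + 193.
Solving gives Q = 217 with consumers paying £42 and suppliers receiving £12 (the £30 wedge).
The less price-elastic side of the market bears the larger share of a per-unit tax.

Consumers pay £42; suppliers receive £12; quantity = 217.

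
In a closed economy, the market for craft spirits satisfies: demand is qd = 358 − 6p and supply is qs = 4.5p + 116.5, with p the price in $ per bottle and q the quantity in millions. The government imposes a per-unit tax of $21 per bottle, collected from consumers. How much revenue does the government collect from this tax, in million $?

Before the tax: set 358 − 6p = 4.5p + 116.5 → p* = $23, q* = 220.
With the tax collected from consumers, demand (in seller-price terms) shifts: qd = 358 − 6(p + 21).
Solving gives q = 166 with consumers paying $32 and producers receiving $11 (the $21 wedge).
Revenue = t · Q = 21 · 166 = $3486.

Tax revenue = $3486 million.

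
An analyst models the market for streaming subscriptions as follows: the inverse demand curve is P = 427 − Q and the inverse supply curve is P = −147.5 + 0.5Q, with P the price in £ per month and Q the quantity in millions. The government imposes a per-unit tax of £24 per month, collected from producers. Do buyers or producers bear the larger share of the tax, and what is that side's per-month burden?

Buyers bear the larger share: £16 per month.

Inverting to Q(P) form: Qd = 427 − P; Qs = 2P + 295.
Before the tax: set 427 − P = 2P + 295 → P* = £44, Q* = 383.
With the tax collected from producers, supply shifts: Qs = 2(P − 24) + 295.
Solving gives Q = 367 with buyers paying £60 and producers receiving £36 (the £24 wedge).
Per-month burden: buyers £16, producers £8.
Buyers take the larger share because demand is less price-elastic here (demand slope 1 vs supply slope 2).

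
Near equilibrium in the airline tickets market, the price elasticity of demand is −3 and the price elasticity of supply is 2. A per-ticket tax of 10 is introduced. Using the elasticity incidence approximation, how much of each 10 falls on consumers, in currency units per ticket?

Consumers bear ≈ 4 per ticket.

Incidence ratio: consumers' share ≈ εs / (εs + |εd|) = 2 / (2 + 3) = 0.4.
So consumers bear ≈ 0.4 × 10 = 4; sellers bear 6.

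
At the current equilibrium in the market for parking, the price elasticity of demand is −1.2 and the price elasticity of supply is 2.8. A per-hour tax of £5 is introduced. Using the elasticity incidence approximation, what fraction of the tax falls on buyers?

Incidence ratio: buyers' share ≈ εs / (εs + |εd|) = 2.8 / (2.8 + 1.2) = 0.7.
Supply is the more elastic side, so buyers bear the larger share.

Buyers' share ≈ 0.7.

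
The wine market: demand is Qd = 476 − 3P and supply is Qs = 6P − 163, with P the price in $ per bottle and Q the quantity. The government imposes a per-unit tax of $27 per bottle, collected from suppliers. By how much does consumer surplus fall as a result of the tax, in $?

Without the tax, 476 − 3P = 6P − 163 gives 9P = 639, so P* = $71 and Q* = 263.
With the tax collected from suppliers, supply shifts: Qs = 6(P − 27) − 163.
Solving gives Q = 209 with buyers paying $89 and suppliers receiving $62 (the $27 wedge).
ΔCS is the trapezoid between Q = 209 and Q = 263 of height $18: ½ · (263 + 209) · 18 = $4248.

Consumer surplus falls by $4248.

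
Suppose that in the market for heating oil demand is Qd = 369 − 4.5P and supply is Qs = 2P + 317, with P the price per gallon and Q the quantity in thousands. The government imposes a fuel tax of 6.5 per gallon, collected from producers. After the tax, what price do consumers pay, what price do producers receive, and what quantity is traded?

Without the tax, 369 − 4.5P = 2P + 317 gives 6.5P = 52, so P* = 8 and Q* = 333.
With the tax collected from producers, supply shifts: Qs = 2(P − 6.5) + 317.
New equilibrium: consumers pay 10, producers receive 3.5, Q = 324. (Wedge: Pb − Ps = 6.5.)
The less price-elastic side of the market bears the larger share of a per-unit tax.

Consumers pay 10; producers receive 3.5; quantity = 324.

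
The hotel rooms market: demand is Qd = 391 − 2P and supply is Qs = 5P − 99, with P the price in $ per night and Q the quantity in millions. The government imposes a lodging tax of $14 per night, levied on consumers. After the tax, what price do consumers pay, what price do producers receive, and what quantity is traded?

Without the tax, 391 − 2P = 5P − 99 gives 7P = 490, so P* = $70 and Q* = 251.
With the tax collected from consumers, demand (in seller-price terms) shifts: Qd = 391 − 2(P + 14).
Solving gives Q = 231 with consumers paying $80 and producers receiving $66 (the $14 wedge).

Consumers pay $80; producers receive $66; quantity = 231.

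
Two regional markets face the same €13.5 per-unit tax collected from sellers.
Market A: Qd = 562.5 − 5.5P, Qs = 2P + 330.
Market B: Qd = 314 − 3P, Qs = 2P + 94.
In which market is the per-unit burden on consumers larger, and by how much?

Market A: pre-tax P* = €31, Q* = 392; post-tax Q = 372.2; per-unit burden on consumers = €3.6.
Market B: pre-tax P* = €44, Q* = 182; post-tax Q = 165.8; per-unit burden on consumers = €5.4.
Difference: €3.6 vs €5.4 → market B is larger by €1.8.

Market B, by €1.8.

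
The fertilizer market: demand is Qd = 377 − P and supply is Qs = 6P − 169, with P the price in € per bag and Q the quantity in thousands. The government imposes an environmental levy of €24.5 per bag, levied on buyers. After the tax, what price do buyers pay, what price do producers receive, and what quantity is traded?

Buyers pay €99; producers receive €74.5; quantity = 278.

Before the tax: set 377 − P = 6P − 169 → P* = €78, Q* = 299.
With the tax collected from buyers, demand (in seller-price terms) shifts: Qd = 377 − (P + 24.5).
Solving gives Q = 278 with buyers paying €99 and producers receiving €74.5 (the €24.5 wedge).
The less price-elastic side of the market bears the larger share of a per-unit tax.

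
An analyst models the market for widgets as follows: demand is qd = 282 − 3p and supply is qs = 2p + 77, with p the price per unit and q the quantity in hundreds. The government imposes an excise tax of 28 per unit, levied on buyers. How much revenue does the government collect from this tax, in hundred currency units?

Without the tax, 282 − 3p = 2p + 77 gives 5p = 205, so p* = 41 and q* = 159.
With the tax collected from buyers, demand (in seller-price terms) shifts: qd = 282 − 3(p + 28).
New equilibrium: buyers pay 52.2, suppliers receive 24.2, q = 125.4. (Wedge: pb − ps = 28.)
Revenue = t · Q = 28 · 125.4 = 3511.2.

Tax revenue = 3511.2 hundred.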